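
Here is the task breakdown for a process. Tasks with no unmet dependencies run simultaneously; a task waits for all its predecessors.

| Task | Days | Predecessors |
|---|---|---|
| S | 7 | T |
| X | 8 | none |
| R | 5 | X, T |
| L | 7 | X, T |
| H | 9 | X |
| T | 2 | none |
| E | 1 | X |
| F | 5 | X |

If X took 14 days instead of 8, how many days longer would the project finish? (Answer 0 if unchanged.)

As given, the longest chain is X→H = 8+9 = 17, so the finish is 17 days.
X lies on that path, so at 14 days the path becomes 23 days.
The critical path is still X→H; finish is now 23 days.
Change in finish: 23 − 17 = +6 days.

6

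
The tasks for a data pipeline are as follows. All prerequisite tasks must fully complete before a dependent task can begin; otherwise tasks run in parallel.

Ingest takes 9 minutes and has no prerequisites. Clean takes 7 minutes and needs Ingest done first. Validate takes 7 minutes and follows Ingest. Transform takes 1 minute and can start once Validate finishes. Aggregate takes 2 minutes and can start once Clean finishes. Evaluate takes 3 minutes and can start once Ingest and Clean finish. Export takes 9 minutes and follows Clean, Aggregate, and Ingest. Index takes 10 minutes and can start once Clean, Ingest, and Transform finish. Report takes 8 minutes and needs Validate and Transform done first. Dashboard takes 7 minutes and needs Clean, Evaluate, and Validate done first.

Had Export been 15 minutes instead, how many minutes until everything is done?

33

Critical path before the change: Ingest→Clean→Aggregate→Export = 9+7+2+9 = 27 giving 27 minutes.
Export lies on that path, so at 15 minutes the path becomes 33 minutes.
No other chain overtakes it, so the finish is 33 minutes.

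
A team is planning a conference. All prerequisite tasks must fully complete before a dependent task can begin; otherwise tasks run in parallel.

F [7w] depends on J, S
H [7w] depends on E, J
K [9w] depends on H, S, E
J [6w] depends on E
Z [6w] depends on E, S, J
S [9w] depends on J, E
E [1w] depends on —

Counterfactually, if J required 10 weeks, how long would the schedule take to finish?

Critical path before the change: E→J→S→K = 1+6+9+9 = 25 giving 25 weeks.
J is on the critical path; changing it to 10 makes that path 29 weeks.
That remains the longest chain; total 29 weeks.

29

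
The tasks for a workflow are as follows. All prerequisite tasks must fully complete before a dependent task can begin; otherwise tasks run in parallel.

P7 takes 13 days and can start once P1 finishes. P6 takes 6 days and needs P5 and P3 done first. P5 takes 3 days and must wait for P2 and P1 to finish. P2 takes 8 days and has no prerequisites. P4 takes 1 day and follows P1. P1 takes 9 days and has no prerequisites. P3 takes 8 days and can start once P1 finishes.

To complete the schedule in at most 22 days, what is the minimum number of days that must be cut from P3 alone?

Current finish: 23 days; target: 22.
P3 is on every critical path, so each day cut from P3 cuts the finish by one (this holds down to a finish of 22).
Need 23 − 22 = 1 day off P3 → P3 becomes 7 days, finish becomes 22.

1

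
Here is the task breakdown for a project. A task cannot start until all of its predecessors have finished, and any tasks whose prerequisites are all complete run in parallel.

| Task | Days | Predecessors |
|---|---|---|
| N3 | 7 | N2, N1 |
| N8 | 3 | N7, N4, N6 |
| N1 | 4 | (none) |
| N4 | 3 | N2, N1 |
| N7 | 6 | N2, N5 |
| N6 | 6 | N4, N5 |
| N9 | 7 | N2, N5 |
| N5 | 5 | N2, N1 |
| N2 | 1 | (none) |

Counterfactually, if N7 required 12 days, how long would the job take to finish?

Actual critical path: N1→N5→N7→N8 = 4+5+6+3 = 18 ⇒ 18 days.
Since N7 is critical, the +6 change carries straight to that chain (now 24 days).
That remains the longest chain; total 24 days.

24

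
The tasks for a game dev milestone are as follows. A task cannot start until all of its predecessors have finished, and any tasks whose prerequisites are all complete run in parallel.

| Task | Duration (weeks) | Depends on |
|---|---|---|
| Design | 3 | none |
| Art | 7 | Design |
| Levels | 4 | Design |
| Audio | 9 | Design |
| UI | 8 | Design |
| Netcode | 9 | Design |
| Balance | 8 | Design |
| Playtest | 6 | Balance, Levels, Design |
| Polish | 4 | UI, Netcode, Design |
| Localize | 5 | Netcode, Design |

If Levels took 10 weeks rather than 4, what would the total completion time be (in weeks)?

19

Baseline: Design→Netcode→Localize = 3+9+5 = 17 → 17 weeks.
Levels has 4 weeks of float (longest path through it is 13).
New critical path: Design→Levels→Playtest = 3+10+6 = 19 ⇒ 19 weeks.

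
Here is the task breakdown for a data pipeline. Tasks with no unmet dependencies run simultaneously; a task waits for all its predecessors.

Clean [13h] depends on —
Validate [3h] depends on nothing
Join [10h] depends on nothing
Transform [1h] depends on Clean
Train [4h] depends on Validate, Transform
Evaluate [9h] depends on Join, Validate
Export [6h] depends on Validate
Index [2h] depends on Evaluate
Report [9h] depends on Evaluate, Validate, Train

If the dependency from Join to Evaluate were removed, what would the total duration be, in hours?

Before: longest chain Join→Evaluate→Report = 10+9+9 = 28, finish 28.
Without Join→Evaluate, Evaluate's earliest start moves from 10 to 3.
After: Clean→Transform→Train→Report = 13+1+4+9 = 27 → 27 hours.

27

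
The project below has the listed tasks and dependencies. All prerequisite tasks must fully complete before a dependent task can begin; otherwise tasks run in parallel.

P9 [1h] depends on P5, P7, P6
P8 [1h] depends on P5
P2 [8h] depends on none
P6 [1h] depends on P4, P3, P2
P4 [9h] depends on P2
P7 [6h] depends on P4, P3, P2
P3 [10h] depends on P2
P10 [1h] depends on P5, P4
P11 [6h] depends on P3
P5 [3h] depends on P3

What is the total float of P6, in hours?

Critical path: P2→P3→P7→P9 = 8+10+6+1 = 25, so the finish is 25 hours.
P6 finishes as early as 19 and must finish by 24.
So P6 can slip 24 − 19 = 5 hours.

5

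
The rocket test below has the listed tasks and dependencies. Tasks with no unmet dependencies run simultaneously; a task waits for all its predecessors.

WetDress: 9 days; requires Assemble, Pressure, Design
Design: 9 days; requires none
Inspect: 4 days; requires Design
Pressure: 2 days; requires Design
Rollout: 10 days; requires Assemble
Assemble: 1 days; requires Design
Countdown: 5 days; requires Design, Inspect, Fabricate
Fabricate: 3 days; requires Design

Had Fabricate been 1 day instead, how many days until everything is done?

Actual critical path: Design→Assemble→Rollout = 9+1+10 = 20 ⇒ 20 days.
The longest path through Fabricate is only 17 days, so Fabricate has float 3.
The critical path is still Design→Assemble→Rollout; finish is now 20 days.

20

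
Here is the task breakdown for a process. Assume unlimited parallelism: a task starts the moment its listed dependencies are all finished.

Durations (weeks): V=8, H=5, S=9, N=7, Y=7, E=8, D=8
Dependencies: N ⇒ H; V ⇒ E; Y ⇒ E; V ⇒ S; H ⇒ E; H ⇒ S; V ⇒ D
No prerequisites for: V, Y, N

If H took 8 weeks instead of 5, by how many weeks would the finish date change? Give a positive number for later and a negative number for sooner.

As given, the longest chain is N→H→S = 7+5+9 = 21, so the finish is 21 weeks.
H lies on that path, so at 8 weeks the path becomes 24 weeks.
The critical path is still N→H→S; finish is now 24 weeks.
Change in finish: 24 − 21 = +3 weeks.

3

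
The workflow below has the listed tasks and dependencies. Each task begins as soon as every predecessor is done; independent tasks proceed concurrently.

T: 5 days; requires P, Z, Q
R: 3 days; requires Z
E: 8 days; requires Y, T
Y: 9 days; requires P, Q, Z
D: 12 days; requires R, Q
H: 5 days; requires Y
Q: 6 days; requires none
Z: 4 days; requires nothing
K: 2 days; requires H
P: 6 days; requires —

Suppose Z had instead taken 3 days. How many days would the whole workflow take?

23

The binding path is P→Y→E = 6+9+8 = 23; finish at 23 days.
Z is off the critical path — its longest chain is 21 days, giving 2 of slack.
That remains the longest chain; total 23 days.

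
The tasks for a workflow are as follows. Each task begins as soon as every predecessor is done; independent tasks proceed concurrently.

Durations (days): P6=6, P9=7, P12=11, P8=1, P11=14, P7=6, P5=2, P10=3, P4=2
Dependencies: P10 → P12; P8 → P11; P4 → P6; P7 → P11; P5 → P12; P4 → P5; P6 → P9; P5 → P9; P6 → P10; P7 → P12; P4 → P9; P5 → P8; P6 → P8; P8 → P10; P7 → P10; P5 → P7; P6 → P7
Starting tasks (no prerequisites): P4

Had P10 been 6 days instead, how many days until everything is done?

Baseline: P4→P6→P7→P10→P12 = 2+6+6+3+11 = 28 → 28 days.
Since P10 is critical, the +3 change carries straight to that chain (now 31 days).
The critical path is still P4→P6→P7→P10→P12; finish is now 31 days.

31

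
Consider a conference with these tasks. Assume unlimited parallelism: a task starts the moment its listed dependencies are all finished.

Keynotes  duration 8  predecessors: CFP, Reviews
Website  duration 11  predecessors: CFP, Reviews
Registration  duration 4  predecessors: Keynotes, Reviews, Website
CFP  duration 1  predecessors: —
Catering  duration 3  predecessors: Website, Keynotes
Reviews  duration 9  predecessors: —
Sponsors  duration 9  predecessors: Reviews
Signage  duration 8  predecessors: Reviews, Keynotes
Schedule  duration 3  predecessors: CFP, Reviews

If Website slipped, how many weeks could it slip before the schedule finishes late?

1

Reviews→Keynotes→Signage = 9+8+8 = 25 sets the makespan at 25 weeks.
The longest chain containing Website totals 24 weeks.
Float = 25 − 24 = 1.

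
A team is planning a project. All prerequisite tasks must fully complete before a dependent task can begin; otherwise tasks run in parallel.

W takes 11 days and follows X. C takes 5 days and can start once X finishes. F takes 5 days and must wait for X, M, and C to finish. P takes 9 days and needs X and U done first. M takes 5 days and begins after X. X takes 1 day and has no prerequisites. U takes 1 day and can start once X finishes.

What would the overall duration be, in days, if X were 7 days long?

Baseline: X→W = 1+11 = 12 → 12 days.
Since X is critical, the +6 change carries straight to that chain (now 18 days).
No other chain overtakes it, so the finish is 18 days.

18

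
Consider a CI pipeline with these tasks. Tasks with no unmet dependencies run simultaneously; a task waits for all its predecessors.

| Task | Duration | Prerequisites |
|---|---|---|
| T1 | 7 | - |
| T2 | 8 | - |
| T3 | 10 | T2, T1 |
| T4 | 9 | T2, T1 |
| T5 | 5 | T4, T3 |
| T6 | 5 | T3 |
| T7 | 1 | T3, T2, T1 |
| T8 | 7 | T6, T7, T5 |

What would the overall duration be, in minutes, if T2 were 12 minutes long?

As given, the longest chain is T2→T3→T5→T8 = 8+10+5+7 = 30, so the finish is 30 minutes.
T2 is on the critical path; changing it to 12 makes that path 34 minutes.
The critical path is still T2→T3→T5→T8; finish is now 34 minutes.

34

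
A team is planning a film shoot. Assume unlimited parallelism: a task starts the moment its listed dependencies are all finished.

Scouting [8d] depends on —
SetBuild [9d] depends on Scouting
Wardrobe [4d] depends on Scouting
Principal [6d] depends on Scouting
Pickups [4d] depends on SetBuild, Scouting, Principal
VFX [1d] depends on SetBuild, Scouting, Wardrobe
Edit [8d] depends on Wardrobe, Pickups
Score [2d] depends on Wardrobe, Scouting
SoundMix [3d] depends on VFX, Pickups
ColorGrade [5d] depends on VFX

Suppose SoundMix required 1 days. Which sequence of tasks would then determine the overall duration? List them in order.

The binding path is Scouting→SetBuild→Pickups→Edit = 8+9+4+8 = 29; finish at 29 days.
SoundMix has 5 days of float (longest path through it is 24).
That remains the longest chain; total 29 days.

Scouting, SetBuild, Pickups, Edit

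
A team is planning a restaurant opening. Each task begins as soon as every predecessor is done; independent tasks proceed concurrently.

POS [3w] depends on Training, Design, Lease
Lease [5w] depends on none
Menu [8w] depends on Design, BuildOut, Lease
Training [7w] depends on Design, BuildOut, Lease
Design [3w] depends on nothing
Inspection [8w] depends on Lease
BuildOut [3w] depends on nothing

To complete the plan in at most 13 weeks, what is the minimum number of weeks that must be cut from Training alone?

Current finish: 15 weeks; target: 13.
Training is on every critical path, so each week cut from Training cuts the finish by one (this holds down to a finish of 13).
Need 15 − 13 = 2 weeks off Training → Training becomes 5 weeks, finish becomes 13.

2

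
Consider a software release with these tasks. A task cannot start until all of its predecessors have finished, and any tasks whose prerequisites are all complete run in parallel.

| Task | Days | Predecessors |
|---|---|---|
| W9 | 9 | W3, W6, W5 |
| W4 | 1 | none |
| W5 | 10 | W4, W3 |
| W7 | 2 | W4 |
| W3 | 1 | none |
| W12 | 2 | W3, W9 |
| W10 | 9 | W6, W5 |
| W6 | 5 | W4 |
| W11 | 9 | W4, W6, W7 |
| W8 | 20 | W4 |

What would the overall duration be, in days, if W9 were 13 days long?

Actual critical path: W3→W5→W9→W12 = 1+10+9+2 = 22 ⇒ 22 days.
W9 lies on that path, so at 13 days the path becomes 26 days.
The critical path is still W3→W5→W9→W12; finish is now 26 days.

26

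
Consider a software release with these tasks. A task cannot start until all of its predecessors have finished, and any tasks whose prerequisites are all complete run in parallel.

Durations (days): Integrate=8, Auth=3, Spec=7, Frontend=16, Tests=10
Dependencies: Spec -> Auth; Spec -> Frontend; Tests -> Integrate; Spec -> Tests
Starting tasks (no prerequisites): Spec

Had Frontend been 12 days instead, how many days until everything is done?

25

Actual critical path: Spec→Tests→Integrate = 7+10+8 = 25 ⇒ 25 days.
Frontend has 2 days of float (longest path through it is 23).
That remains the longest chain; total 25 days.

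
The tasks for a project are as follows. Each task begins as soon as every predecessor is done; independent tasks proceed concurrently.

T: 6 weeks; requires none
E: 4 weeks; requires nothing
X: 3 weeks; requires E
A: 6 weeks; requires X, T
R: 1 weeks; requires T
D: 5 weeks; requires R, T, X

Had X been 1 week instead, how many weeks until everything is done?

12

Baseline: E→X→A = 4+3+6 = 13 → 13 weeks.
X lies on that path, so at 1 week the path becomes 11 weeks.
The binding chain switches to T→A = 6+6 = 12; finish 12 weeks.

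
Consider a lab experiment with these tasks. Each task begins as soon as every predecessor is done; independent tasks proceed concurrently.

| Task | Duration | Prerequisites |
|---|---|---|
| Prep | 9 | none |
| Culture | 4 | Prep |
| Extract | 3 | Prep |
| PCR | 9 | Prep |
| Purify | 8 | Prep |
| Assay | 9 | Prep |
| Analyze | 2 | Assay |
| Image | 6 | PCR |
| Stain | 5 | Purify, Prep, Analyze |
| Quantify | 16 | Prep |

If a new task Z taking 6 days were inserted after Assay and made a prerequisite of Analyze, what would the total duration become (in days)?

Originally the schedule takes 25 days.
With Z inserted, Analyze now waits for max(Assay, Z).
New critical path: Prep→Assay→Z→Analyze→Stain = 9+9+6+2+5 = 31 ⇒ 31 days.

31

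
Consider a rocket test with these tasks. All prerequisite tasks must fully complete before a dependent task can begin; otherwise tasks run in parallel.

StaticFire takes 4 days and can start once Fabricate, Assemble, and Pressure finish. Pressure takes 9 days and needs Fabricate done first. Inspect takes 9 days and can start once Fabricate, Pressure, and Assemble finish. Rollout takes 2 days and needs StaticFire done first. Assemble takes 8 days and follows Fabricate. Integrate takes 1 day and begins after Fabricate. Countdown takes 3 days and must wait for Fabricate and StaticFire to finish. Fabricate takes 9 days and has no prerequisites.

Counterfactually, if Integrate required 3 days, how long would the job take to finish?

27

Critical path before the change: Fabricate→Pressure→Inspect = 9+9+9 = 27 giving 27 days.
Integrate is off the critical path — its longest chain is 10 days, giving 17 of slack.
That remains the longest chain; total 27 days.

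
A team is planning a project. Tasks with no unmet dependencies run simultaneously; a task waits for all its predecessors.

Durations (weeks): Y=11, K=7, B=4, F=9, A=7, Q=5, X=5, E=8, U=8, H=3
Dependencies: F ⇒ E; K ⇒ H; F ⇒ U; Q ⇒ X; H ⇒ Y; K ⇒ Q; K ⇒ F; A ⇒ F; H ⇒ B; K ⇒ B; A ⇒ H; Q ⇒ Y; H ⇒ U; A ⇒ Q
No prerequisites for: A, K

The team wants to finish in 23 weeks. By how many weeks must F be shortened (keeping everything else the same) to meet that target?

1

Current finish: 24 weeks; target: 23.
F is on every critical path, so each week cut from F cuts the finish by one (this holds down to a finish of 23).
Need 24 − 23 = 1 week off F → F becomes 8 weeks, finish becomes 23.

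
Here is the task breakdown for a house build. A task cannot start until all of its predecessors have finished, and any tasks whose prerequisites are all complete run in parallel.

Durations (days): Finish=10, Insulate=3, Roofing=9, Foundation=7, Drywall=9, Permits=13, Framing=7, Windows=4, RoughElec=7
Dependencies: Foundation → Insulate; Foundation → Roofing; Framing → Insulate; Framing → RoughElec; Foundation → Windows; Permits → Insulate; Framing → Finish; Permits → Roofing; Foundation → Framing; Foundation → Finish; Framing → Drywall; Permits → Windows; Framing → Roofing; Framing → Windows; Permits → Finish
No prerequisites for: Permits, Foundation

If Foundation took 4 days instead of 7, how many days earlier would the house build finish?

1

Actual critical path: Foundation→Framing→Finish = 7+7+10 = 24 ⇒ 24 days.
Since Foundation is critical, the -3 change carries straight to that chain (now 21 days).
Now Permits→Finish = 13+10 = 23 is longest, so the finish becomes 23 days.
Change in finish: 23 − 24 = -1 days.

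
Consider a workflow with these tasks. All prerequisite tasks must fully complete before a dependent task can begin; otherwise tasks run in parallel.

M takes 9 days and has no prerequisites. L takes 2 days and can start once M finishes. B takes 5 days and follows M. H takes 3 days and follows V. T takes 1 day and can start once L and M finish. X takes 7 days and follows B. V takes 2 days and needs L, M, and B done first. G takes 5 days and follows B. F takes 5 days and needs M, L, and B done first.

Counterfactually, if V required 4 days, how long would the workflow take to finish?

21

As given, the longest chain is M→B→X = 9+5+7 = 21, so the finish is 21 days.
V is off the critical path — its longest chain is 19 days, giving 2 of slack.
No other chain overtakes it, so the finish is 21 days.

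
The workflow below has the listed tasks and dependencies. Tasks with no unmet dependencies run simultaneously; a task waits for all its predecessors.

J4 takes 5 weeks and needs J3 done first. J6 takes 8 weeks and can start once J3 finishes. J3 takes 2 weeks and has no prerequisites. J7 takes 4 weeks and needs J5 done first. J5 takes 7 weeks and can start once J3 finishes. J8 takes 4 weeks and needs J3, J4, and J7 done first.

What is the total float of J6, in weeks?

7

Critical path: J3→J5→J7→J8 = 2+7+4+4 = 17, so the finish is 17 weeks.
The longest chain containing J6 totals 10 weeks.
Slack of J6 = 9 − 2 = 7 weeks.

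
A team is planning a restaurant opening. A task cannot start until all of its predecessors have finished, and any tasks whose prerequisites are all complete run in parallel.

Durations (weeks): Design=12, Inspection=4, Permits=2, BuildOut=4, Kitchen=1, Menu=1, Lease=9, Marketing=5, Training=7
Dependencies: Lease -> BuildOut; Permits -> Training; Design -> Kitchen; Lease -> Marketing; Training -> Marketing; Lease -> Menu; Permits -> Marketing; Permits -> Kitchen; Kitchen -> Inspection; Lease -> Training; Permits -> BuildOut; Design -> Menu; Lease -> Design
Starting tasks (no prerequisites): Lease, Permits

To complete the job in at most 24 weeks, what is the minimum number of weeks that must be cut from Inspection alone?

2

Current finish: 26 weeks; target: 24.
Inspection is on every critical path, so each week cut from Inspection cuts the finish by one (this holds down to a finish of 23).
Need 26 − 24 = 2 weeks off Inspection → Inspection becomes 2 weeks, finish becomes 24.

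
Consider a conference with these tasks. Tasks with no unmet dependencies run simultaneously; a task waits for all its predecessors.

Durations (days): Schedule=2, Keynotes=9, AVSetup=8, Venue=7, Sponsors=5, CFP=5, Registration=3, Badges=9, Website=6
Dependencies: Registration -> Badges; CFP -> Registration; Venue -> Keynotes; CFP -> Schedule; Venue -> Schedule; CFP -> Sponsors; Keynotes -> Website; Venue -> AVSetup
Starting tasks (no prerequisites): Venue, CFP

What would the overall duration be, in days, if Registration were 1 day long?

22

Baseline: Venue→Keynotes→Website = 7+9+6 = 22 → 22 days.
The longest path through Registration is only 17 days, so Registration has float 5.
That remains the longest chain; total 22 days.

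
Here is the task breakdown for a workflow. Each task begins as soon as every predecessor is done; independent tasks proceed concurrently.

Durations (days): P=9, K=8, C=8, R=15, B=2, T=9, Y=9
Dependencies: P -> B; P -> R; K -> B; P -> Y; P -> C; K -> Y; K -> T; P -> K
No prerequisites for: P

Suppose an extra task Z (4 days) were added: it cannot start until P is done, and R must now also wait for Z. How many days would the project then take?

Originally the project takes 26 days.
With Z inserted, R now waits for max(P, Z).
New critical path: P→Z→R = 9+4+15 = 28 ⇒ 28 days.

28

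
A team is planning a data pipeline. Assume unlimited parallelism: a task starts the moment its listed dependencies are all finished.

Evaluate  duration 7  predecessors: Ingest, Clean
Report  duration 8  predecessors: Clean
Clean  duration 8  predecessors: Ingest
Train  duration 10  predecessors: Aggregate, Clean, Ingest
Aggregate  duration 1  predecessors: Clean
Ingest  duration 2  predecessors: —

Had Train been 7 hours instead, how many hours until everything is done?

Baseline: Ingest→Clean→Aggregate→Train = 2+8+1+10 = 21 → 21 hours.
Since Train is critical, the -3 change carries straight to that chain (now 18 hours).
The critical path is still Ingest→Clean→Aggregate→Train; finish is now 18 hours.

18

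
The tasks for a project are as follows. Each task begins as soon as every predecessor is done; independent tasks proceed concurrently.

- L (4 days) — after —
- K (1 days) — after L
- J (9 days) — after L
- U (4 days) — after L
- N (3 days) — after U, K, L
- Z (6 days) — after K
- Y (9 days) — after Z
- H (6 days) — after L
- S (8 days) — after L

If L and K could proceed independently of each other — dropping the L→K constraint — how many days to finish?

Original critical path: L→K→Z→Y = 4+1+6+9 = 20 ⇒ 20 days.
Without L→K, K's earliest start moves from 4 to 0.
New critical path: K→Z→Y = 1+6+9 = 16 ⇒ 16 days.

16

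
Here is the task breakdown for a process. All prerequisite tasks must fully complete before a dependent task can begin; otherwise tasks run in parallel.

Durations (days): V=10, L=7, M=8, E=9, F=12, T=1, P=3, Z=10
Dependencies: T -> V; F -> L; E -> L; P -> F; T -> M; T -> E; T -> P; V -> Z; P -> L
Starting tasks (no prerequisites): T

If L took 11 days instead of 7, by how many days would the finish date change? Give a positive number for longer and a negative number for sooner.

Critical path before the change: T→P→F→L = 1+3+12+7 = 23 giving 23 days.
L lies on that path, so at 11 days the path becomes 27 days.
No other chain overtakes it, so the finish is 27 days.
Change in finish: 27 − 23 = +4 days.

4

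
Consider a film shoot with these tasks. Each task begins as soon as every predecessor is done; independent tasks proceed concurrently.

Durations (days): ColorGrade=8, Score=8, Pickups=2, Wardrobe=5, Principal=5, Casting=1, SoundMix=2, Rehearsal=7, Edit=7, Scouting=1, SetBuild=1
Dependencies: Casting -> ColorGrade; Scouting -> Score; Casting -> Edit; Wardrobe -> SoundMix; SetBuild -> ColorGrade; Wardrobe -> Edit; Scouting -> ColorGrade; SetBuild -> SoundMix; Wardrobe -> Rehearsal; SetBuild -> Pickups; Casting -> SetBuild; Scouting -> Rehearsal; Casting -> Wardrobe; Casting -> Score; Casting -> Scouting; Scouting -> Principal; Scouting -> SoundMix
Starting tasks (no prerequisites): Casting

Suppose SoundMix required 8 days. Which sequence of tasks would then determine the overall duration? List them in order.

As given, the longest chain is Casting→Wardrobe→Rehearsal = 1+5+7 = 13, so the finish is 13 days.
SoundMix has 5 days of float (longest path through it is 8).
Now Casting→Wardrobe→SoundMix = 1+5+8 = 14 is longest, so the finish becomes 14 days.

Casting, Wardrobe, SoundMix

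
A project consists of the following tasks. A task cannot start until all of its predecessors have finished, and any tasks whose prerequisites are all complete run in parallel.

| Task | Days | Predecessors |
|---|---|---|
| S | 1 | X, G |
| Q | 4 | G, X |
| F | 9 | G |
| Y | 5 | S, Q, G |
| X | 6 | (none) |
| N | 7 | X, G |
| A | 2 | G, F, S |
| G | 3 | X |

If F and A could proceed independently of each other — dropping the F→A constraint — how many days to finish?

Before: longest chain X→G→F→A = 6+3+9+2 = 20, finish 20.
Without F→A, A's earliest start moves from 18 to 10.
The longest chain is now X→G→Q→Y = 6+3+4+5 = 18, so the plan takes 18 days.

18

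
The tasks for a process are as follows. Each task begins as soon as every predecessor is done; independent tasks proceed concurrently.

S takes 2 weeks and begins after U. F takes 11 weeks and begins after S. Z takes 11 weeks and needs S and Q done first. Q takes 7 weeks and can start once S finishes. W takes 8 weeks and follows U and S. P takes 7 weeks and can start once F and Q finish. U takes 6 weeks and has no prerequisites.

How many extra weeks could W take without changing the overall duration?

10

The longest chain is U→S→F→P = 6+2+11+7 = 26; overall finish 26 weeks.
Longest path through W: 16 weeks (earliest finish 16, latest finish 26).
So W can slip 26 − 16 = 10 weeks.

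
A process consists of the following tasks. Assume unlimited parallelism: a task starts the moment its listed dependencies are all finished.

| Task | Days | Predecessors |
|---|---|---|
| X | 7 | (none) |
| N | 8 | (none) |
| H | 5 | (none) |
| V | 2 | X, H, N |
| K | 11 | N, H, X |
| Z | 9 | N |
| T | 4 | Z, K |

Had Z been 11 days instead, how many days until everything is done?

Baseline: N→K→T = 8+11+4 = 23 → 23 days.
The longest path through Z is only 21 days, so Z has float 2.
That remains the longest chain; total 23 days.

23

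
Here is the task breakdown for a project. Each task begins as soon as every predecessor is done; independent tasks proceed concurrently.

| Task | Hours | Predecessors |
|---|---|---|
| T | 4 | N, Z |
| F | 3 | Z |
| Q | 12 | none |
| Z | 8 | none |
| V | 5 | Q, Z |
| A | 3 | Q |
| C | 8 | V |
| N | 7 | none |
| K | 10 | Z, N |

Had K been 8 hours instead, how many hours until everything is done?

25

As given, the longest chain is Q→V→C = 12+5+8 = 25, so the finish is 25 hours.
K has 7 hours of float (longest path through it is 18).
No other chain overtakes it, so the finish is 25 hours.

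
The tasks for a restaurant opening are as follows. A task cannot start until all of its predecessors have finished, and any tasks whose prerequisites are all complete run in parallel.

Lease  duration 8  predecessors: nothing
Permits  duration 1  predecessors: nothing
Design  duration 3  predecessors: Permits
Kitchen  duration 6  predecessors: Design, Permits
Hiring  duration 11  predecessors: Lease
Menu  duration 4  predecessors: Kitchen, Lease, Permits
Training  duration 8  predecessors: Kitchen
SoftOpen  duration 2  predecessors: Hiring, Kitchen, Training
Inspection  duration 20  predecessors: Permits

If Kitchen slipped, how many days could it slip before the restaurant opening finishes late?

Critical path: Lease→Hiring→SoftOpen = 8+11+2 = 21, so the finish is 21 days.
Longest path through Kitchen: 20 days (earliest finish 10, latest finish 11).
Float = 21 − 20 = 1.

1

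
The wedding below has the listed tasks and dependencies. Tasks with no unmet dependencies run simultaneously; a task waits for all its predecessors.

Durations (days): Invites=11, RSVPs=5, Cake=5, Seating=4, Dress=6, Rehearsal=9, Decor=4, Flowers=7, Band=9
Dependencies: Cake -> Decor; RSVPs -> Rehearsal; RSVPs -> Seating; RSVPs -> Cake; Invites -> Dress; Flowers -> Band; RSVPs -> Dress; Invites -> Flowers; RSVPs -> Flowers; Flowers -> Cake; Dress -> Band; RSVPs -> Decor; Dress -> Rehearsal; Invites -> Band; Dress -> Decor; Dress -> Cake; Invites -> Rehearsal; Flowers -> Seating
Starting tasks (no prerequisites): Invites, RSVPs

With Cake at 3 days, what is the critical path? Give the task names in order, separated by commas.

Invites, Flowers, Band

Baseline: Invites→Flowers→Cake→Decor = 11+7+5+4 = 27 → 27 days.
Cake lies on that path, so at 3 days the path becomes 25 days.
Now Invites→Flowers→Band = 11+7+9 = 27 is longest, so the finish becomes 27 days.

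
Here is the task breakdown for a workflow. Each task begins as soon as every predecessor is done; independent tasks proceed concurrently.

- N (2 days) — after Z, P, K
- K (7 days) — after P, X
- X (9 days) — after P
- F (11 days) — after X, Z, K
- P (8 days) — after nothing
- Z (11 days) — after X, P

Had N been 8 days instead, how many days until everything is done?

Critical path before the change: P→X→Z→F = 8+9+11+11 = 39 giving 39 days.
The longest path through N is only 30 days, so N has float 9.
No other chain overtakes it, so the finish is 39 days.

39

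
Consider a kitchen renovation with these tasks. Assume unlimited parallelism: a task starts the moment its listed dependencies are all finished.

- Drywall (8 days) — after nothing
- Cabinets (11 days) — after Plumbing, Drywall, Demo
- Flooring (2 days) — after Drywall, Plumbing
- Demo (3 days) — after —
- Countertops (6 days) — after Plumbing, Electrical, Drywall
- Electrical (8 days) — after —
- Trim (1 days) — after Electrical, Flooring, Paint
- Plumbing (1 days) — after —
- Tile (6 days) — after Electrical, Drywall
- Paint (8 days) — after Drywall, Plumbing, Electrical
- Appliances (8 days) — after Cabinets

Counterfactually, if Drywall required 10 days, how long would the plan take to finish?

As given, the longest chain is Drywall→Cabinets→Appliances = 8+11+8 = 27, so the finish is 27 days.
Drywall lies on that path, so at 10 days the path becomes 29 days.
That remains the longest chain; total 29 days.

29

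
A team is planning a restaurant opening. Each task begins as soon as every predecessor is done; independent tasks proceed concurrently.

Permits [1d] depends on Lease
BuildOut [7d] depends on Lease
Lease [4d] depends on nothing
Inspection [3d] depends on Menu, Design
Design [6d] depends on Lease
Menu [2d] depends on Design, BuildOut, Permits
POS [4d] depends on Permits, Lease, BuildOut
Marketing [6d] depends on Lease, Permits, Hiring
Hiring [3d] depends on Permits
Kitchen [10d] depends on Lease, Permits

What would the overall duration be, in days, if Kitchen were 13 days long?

18

As given, the longest chain is Lease→BuildOut→Menu→Inspection = 4+7+2+3 = 16, so the finish is 16 days.
Kitchen is off the critical path — its longest chain is 15 days, giving 1 of slack.
Now Lease→Permits→Kitchen = 4+1+13 = 18 is longest, so the finish becomes 18 days.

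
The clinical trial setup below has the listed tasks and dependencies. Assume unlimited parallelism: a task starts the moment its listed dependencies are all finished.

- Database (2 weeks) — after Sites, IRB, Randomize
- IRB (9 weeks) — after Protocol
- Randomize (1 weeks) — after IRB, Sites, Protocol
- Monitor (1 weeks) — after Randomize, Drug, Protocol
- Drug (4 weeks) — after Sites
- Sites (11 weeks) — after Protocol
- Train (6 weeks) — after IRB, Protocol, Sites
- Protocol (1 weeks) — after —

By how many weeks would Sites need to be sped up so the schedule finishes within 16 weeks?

2

Current finish: 18 weeks; target: 16.
Sites is on every critical path, so each week cut from Sites cuts the finish by one (this holds down to a finish of 16).
Need 18 − 16 = 2 weeks off Sites → Sites becomes 9 weeks, finish becomes 16.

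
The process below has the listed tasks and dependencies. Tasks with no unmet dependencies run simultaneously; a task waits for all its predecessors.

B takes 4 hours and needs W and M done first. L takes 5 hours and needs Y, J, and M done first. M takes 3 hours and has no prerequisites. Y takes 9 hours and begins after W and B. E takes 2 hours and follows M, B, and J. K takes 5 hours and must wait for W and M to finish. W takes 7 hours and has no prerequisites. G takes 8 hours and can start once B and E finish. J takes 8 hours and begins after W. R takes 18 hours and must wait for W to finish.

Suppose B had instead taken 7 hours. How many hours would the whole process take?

Actual critical path: W→B→Y→L = 7+4+9+5 = 25 ⇒ 25 hours.
B is on the critical path; changing it to 7 makes that path 28 hours.
That remains the longest chain; total 28 hours.

28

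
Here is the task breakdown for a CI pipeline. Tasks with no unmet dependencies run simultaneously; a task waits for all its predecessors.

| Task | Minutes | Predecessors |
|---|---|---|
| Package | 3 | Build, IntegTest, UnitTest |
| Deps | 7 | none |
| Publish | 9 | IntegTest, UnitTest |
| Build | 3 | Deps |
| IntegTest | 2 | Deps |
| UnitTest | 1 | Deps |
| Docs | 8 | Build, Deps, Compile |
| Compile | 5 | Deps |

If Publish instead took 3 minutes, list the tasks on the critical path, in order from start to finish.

Deps, Compile, Docs

As given, the longest chain is Deps→Compile→Docs = 7+5+8 = 20, so the finish is 20 minutes.
The longest path through Publish is only 18 minutes, so Publish has float 2.
The critical path is still Deps→Compile→Docs; finish is now 20 minutes.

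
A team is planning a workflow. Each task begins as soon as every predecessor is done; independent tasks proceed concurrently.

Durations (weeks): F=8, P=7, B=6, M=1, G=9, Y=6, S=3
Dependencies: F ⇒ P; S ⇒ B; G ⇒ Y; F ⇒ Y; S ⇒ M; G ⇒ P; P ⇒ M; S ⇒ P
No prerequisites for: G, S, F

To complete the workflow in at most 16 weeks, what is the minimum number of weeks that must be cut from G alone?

1

Current finish: 17 weeks; target: 16.
G is on every critical path, so each week cut from G cuts the finish by one (this holds down to a finish of 16).
Need 17 − 16 = 1 week off G → G becomes 8 weeks, finish becomes 16.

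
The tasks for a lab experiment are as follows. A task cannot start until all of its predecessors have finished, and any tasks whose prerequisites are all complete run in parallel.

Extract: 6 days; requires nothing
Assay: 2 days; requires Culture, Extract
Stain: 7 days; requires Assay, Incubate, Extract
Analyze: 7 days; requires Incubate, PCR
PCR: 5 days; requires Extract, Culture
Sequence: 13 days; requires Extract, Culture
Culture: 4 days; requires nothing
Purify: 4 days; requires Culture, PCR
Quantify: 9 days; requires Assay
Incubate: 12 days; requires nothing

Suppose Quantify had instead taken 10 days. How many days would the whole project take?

Actual critical path: Incubate→Analyze = 12+7 = 19 ⇒ 19 days.
The longest path through Quantify is only 17 days, so Quantify has float 2.
No other chain overtakes it, so the finish is 19 days.

19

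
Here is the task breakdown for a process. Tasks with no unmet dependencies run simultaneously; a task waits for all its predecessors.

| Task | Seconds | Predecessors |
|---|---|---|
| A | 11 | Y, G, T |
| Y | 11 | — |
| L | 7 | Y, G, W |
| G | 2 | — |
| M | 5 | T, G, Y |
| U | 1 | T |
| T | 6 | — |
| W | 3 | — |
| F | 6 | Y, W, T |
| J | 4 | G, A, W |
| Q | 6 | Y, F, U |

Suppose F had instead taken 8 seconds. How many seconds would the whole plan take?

Baseline: Y→A→J = 11+11+4 = 26 → 26 seconds.
The longest path through F is only 23 seconds, so F has float 3.
That remains the longest chain; total 26 seconds.

26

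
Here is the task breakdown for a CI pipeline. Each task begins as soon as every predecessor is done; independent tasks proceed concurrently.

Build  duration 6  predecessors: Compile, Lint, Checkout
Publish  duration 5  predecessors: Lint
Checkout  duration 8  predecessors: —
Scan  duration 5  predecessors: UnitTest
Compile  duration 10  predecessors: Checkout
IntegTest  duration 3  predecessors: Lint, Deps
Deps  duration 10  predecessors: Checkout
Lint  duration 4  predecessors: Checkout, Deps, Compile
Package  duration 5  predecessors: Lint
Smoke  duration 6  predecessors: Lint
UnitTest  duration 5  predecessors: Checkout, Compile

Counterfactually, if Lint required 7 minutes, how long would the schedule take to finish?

Actual critical path: Checkout→Deps→Lint→Build = 8+10+4+6 = 28 ⇒ 28 minutes.
Lint lies on that path, so at 7 minutes the path becomes 31 minutes.
No other chain overtakes it, so the finish is 31 minutes.

31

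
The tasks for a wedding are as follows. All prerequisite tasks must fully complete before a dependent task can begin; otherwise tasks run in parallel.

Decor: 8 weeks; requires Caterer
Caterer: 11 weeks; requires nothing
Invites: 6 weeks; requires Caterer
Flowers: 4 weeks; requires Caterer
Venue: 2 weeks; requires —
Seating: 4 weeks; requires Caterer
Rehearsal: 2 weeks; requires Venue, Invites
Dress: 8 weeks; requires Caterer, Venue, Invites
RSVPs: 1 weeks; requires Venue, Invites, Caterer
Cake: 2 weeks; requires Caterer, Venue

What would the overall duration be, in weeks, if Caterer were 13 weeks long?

Baseline: Caterer→Invites→Dress = 11+6+8 = 25 → 25 weeks.
Caterer is on the critical path; changing it to 13 makes that path 27 weeks.
The critical path is still Caterer→Invites→Dress; finish is now 27 weeks.

27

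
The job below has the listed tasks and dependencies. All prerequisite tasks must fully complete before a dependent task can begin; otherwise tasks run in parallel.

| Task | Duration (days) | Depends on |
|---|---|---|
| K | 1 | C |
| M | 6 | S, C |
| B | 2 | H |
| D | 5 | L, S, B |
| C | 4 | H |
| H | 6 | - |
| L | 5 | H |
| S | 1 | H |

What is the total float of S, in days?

3

The longest chain is H→L→D = 6+5+5 = 16; overall finish 16 days.
S finishes as early as 7 and must finish by 10.
Slack of S = 9 − 6 = 3 days.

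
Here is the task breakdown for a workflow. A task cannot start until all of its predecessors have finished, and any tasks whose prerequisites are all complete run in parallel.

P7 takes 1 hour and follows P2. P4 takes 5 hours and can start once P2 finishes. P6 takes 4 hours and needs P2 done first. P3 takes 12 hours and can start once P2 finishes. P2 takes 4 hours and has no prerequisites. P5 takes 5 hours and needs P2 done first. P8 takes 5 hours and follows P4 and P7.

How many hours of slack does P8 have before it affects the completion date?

2

P2→P3 = 4+12 = 16 sets the makespan at 16 hours.
The longest chain containing P8 totals 14 hours.
So P8 can slip 16 − 14 = 2 hours.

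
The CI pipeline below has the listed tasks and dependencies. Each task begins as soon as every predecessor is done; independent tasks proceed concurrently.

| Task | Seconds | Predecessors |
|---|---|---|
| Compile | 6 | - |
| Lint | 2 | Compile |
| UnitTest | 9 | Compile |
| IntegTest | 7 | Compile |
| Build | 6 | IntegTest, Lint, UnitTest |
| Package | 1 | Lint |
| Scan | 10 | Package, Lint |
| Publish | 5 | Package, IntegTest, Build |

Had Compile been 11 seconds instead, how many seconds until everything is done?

31

As given, the longest chain is Compile→UnitTest→Build→Publish = 6+9+6+5 = 26, so the finish is 26 seconds.
Compile lies on that path, so at 11 seconds the path becomes 31 seconds.
No other chain overtakes it, so the finish is 31 seconds.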